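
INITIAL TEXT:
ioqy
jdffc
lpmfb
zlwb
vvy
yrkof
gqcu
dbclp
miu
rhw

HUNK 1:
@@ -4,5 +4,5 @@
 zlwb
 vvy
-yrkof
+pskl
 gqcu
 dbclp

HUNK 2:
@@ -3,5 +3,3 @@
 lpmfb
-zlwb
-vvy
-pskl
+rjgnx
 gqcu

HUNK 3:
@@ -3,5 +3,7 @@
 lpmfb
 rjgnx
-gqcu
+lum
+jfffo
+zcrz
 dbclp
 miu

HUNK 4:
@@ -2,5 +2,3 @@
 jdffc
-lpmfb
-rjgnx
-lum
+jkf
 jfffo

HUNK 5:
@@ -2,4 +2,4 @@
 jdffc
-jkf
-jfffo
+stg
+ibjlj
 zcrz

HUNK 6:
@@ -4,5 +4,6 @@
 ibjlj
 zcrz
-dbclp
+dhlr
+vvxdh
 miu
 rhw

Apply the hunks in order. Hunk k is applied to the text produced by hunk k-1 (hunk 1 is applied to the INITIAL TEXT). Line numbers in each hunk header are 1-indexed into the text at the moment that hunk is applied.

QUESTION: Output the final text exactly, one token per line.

Hunk 1: at line 4 remove [yrkof] add [pskl] -> 10 lines: ioqy jdffc lpmfb zlwb vvy pskl gqcu dbclp miu rhw
Hunk 2: at line 3 remove [zlwb,vvy,pskl] add [rjgnx] -> 8 lines: ioqy jdffc lpmfb rjgnx gqcu dbclp miu rhw
Hunk 3: at line 3 remove [gqcu] add [lum,jfffo,zcrz] -> 10 lines: ioqy jdffc lpmfb rjgnx lum jfffo zcrz dbclp miu rhw
Hunk 4: at line 2 remove [lpmfb,rjgnx,lum] add [jkf] -> 8 lines: ioqy jdffc jkf jfffo zcrz dbclp miu rhw
Hunk 5: at line 2 remove [jkf,jfffo] add [stg,ibjlj] -> 8 lines: ioqy jdffc stg ibjlj zcrz dbclp miu rhw
Hunk 6: at line 4 remove [dbclp] add [dhlr,vvxdh] -> 9 lines: ioqy jdffc stg ibjlj zcrz dhlr vvxdh miu rhw

Answer: ioqy
jdffc
stg
ibjlj
zcrz
dhlr
vvxdh
miu
rhw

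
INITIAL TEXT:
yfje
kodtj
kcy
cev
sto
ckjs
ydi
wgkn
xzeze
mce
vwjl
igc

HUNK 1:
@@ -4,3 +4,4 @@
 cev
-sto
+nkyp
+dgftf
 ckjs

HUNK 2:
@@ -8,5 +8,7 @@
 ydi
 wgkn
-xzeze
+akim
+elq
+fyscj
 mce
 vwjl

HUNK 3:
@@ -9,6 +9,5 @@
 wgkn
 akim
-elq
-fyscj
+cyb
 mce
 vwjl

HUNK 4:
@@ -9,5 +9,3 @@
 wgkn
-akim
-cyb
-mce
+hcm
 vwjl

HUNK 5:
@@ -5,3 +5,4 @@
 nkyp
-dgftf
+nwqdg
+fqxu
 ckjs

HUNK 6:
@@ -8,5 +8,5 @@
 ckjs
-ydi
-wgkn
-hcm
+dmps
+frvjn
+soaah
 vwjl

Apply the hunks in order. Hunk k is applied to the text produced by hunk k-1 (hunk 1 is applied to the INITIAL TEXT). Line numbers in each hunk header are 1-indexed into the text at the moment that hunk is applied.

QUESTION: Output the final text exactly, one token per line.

Answer: yfje
kodtj
kcy
cev
nkyp
nwqdg
fqxu
ckjs
dmps
frvjn
soaah
vwjl
igc

Derivation:
Hunk 1: at line 4 remove [sto] add [nkyp,dgftf] -> 13 lines: yfje kodtj kcy cev nkyp dgftf ckjs ydi wgkn xzeze mce vwjl igc
Hunk 2: at line 8 remove [xzeze] add [akim,elq,fyscj] -> 15 lines: yfje kodtj kcy cev nkyp dgftf ckjs ydi wgkn akim elq fyscj mce vwjl igc
Hunk 3: at line 9 remove [elq,fyscj] add [cyb] -> 14 lines: yfje kodtj kcy cev nkyp dgftf ckjs ydi wgkn akim cyb mce vwjl igc
Hunk 4: at line 9 remove [akim,cyb,mce] add [hcm] -> 12 lines: yfje kodtj kcy cev nkyp dgftf ckjs ydi wgkn hcm vwjl igc
Hunk 5: at line 5 remove [dgftf] add [nwqdg,fqxu] -> 13 lines: yfje kodtj kcy cev nkyp nwqdg fqxu ckjs ydi wgkn hcm vwjl igc
Hunk 6: at line 8 remove [ydi,wgkn,hcm] add [dmps,frvjn,soaah] -> 13 lines: yfje kodtj kcy cev nkyp nwqdg fqxu ckjs dmps frvjn soaah vwjl igc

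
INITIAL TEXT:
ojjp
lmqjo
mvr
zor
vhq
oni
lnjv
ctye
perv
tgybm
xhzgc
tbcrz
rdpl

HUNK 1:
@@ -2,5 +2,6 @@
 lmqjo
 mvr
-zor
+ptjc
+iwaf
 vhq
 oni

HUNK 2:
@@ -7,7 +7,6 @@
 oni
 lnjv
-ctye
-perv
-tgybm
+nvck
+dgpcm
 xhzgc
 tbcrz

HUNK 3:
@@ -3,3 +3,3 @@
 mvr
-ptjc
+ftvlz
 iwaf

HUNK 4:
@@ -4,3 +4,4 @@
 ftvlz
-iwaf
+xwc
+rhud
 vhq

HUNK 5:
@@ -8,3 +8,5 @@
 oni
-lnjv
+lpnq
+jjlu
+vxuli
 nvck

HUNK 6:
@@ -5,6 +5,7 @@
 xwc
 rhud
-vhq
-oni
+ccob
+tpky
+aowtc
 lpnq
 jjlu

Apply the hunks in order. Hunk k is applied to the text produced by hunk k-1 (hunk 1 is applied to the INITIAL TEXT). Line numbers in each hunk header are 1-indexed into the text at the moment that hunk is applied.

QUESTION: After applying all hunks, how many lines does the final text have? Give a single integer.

Answer: 17

Derivation:
Hunk 1: at line 2 remove [zor] add [ptjc,iwaf] -> 14 lines: ojjp lmqjo mvr ptjc iwaf vhq oni lnjv ctye perv tgybm xhzgc tbcrz rdpl
Hunk 2: at line 7 remove [ctye,perv,tgybm] add [nvck,dgpcm] -> 13 lines: ojjp lmqjo mvr ptjc iwaf vhq oni lnjv nvck dgpcm xhzgc tbcrz rdpl
Hunk 3: at line 3 remove [ptjc] add [ftvlz] -> 13 lines: ojjp lmqjo mvr ftvlz iwaf vhq oni lnjv nvck dgpcm xhzgc tbcrz rdpl
Hunk 4: at line 4 remove [iwaf] add [xwc,rhud] -> 14 lines: ojjp lmqjo mvr ftvlz xwc rhud vhq oni lnjv nvck dgpcm xhzgc tbcrz rdpl
Hunk 5: at line 8 remove [lnjv] add [lpnq,jjlu,vxuli] -> 16 lines: ojjp lmqjo mvr ftvlz xwc rhud vhq oni lpnq jjlu vxuli nvck dgpcm xhzgc tbcrz rdpl
Hunk 6: at line 5 remove [vhq,oni] add [ccob,tpky,aowtc] -> 17 lines: ojjp lmqjo mvr ftvlz xwc rhud ccob tpky aowtc lpnq jjlu vxuli nvck dgpcm xhzgc tbcrz rdpl
Final line count: 17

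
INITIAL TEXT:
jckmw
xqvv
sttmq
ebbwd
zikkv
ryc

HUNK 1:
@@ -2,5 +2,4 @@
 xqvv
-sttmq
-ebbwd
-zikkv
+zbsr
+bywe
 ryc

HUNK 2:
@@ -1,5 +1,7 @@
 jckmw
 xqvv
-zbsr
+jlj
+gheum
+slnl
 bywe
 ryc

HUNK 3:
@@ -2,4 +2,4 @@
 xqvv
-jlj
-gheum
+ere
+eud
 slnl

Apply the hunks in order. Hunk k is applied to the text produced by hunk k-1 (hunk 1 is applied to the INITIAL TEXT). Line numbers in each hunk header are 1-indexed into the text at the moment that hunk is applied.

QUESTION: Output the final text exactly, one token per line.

Answer: jckmw
xqvv
ere
eud
slnl
bywe
ryc

Derivation:
Hunk 1: at line 2 remove [sttmq,ebbwd,zikkv] add [zbsr,bywe] -> 5 lines: jckmw xqvv zbsr bywe ryc
Hunk 2: at line 1 remove [zbsr] add [jlj,gheum,slnl] -> 7 lines: jckmw xqvv jlj gheum slnl bywe ryc
Hunk 3: at line 2 remove [jlj,gheum] add [ere,eud] -> 7 lines: jckmw xqvv ere eud slnl bywe ryc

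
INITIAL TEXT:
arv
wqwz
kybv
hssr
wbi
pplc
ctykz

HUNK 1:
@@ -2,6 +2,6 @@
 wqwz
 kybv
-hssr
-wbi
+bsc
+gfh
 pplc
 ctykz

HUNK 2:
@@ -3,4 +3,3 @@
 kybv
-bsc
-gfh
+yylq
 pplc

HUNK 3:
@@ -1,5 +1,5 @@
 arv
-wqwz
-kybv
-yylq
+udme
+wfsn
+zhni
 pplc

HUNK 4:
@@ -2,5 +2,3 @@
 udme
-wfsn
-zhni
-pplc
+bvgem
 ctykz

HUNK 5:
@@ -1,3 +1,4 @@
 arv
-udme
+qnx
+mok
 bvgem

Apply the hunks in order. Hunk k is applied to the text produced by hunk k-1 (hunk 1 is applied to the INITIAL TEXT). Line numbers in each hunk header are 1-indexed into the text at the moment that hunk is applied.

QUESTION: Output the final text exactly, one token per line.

Answer: arv
qnx
mok
bvgem
ctykz

Derivation:
Hunk 1: at line 2 remove [hssr,wbi] add [bsc,gfh] -> 7 lines: arv wqwz kybv bsc gfh pplc ctykz
Hunk 2: at line 3 remove [bsc,gfh] add [yylq] -> 6 lines: arv wqwz kybv yylq pplc ctykz
Hunk 3: at line 1 remove [wqwz,kybv,yylq] add [udme,wfsn,zhni] -> 6 lines: arv udme wfsn zhni pplc ctykz
Hunk 4: at line 2 remove [wfsn,zhni,pplc] add [bvgem] -> 4 lines: arv udme bvgem ctykz
Hunk 5: at line 1 remove [udme] add [qnx,mok] -> 5 lines: arv qnx mok bvgem ctykz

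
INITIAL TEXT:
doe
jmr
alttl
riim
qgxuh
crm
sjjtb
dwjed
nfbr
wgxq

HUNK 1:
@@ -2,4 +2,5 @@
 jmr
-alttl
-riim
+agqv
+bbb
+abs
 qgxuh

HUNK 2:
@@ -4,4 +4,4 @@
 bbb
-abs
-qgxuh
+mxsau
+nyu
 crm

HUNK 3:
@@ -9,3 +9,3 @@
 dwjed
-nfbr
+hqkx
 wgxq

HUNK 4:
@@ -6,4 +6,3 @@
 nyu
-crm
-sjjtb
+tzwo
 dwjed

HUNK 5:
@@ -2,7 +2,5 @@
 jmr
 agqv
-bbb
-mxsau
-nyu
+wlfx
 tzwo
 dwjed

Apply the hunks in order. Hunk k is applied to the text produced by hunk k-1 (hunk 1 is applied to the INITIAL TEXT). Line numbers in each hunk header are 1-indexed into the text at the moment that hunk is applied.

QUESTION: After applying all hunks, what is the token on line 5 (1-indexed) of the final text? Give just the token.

Answer: tzwo

Derivation:
Hunk 1: at line 2 remove [alttl,riim] add [agqv,bbb,abs] -> 11 lines: doe jmr agqv bbb abs qgxuh crm sjjtb dwjed nfbr wgxq
Hunk 2: at line 4 remove [abs,qgxuh] add [mxsau,nyu] -> 11 lines: doe jmr agqv bbb mxsau nyu crm sjjtb dwjed nfbr wgxq
Hunk 3: at line 9 remove [nfbr] add [hqkx] -> 11 lines: doe jmr agqv bbb mxsau nyu crm sjjtb dwjed hqkx wgxq
Hunk 4: at line 6 remove [crm,sjjtb] add [tzwo] -> 10 lines: doe jmr agqv bbb mxsau nyu tzwo dwjed hqkx wgxq
Hunk 5: at line 2 remove [bbb,mxsau,nyu] add [wlfx] -> 8 lines: doe jmr agqv wlfx tzwo dwjed hqkx wgxq
Final line 5: tzwo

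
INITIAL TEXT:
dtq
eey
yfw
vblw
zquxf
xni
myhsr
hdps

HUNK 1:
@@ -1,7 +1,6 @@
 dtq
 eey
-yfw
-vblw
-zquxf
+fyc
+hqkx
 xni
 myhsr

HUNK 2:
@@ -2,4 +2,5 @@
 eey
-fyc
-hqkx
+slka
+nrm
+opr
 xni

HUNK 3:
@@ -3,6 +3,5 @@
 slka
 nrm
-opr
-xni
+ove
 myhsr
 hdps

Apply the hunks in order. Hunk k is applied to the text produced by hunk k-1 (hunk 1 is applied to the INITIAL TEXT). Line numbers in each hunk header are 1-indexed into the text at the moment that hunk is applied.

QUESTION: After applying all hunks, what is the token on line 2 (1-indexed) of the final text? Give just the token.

Hunk 1: at line 1 remove [yfw,vblw,zquxf] add [fyc,hqkx] -> 7 lines: dtq eey fyc hqkx xni myhsr hdps
Hunk 2: at line 2 remove [fyc,hqkx] add [slka,nrm,opr] -> 8 lines: dtq eey slka nrm opr xni myhsr hdps
Hunk 3: at line 3 remove [opr,xni] add [ove] -> 7 lines: dtq eey slka nrm ove myhsr hdps
Final line 2: eey

Answer: eey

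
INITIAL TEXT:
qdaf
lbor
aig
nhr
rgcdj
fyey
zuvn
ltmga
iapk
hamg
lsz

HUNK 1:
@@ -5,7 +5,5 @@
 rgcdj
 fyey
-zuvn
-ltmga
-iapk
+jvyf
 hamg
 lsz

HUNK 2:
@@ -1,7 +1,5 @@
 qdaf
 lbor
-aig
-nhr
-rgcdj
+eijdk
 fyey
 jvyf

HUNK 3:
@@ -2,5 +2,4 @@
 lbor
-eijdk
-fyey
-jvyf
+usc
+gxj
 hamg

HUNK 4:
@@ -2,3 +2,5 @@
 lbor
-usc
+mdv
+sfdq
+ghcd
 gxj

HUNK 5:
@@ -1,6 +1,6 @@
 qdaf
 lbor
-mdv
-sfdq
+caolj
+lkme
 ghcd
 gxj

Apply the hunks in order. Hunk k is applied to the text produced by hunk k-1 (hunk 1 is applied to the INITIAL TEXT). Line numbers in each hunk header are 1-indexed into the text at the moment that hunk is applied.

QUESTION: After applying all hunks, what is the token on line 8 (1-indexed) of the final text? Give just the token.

Hunk 1: at line 5 remove [zuvn,ltmga,iapk] add [jvyf] -> 9 lines: qdaf lbor aig nhr rgcdj fyey jvyf hamg lsz
Hunk 2: at line 1 remove [aig,nhr,rgcdj] add [eijdk] -> 7 lines: qdaf lbor eijdk fyey jvyf hamg lsz
Hunk 3: at line 2 remove [eijdk,fyey,jvyf] add [usc,gxj] -> 6 lines: qdaf lbor usc gxj hamg lsz
Hunk 4: at line 2 remove [usc] add [mdv,sfdq,ghcd] -> 8 lines: qdaf lbor mdv sfdq ghcd gxj hamg lsz
Hunk 5: at line 1 remove [mdv,sfdq] add [caolj,lkme] -> 8 lines: qdaf lbor caolj lkme ghcd gxj hamg lsz
Final line 8: lsz

Answer: lsz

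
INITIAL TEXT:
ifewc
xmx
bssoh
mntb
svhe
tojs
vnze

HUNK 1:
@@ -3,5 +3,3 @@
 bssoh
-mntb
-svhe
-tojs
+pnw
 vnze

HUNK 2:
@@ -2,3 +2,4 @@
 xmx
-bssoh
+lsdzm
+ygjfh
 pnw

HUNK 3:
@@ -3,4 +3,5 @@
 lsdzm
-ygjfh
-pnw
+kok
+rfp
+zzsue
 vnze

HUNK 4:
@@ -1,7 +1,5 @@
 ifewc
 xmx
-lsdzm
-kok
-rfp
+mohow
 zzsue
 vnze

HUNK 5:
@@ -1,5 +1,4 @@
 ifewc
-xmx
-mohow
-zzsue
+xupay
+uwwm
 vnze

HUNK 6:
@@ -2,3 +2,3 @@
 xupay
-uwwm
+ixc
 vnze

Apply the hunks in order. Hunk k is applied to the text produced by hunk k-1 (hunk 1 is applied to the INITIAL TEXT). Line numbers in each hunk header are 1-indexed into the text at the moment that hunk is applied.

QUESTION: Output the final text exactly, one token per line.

Answer: ifewc
xupay
ixc
vnze

Derivation:
Hunk 1: at line 3 remove [mntb,svhe,tojs] add [pnw] -> 5 lines: ifewc xmx bssoh pnw vnze
Hunk 2: at line 2 remove [bssoh] add [lsdzm,ygjfh] -> 6 lines: ifewc xmx lsdzm ygjfh pnw vnze
Hunk 3: at line 3 remove [ygjfh,pnw] add [kok,rfp,zzsue] -> 7 lines: ifewc xmx lsdzm kok rfp zzsue vnze
Hunk 4: at line 1 remove [lsdzm,kok,rfp] add [mohow] -> 5 lines: ifewc xmx mohow zzsue vnze
Hunk 5: at line 1 remove [xmx,mohow,zzsue] add [xupay,uwwm] -> 4 lines: ifewc xupay uwwm vnze
Hunk 6: at line 2 remove [uwwm] add [ixc] -> 4 lines: ifewc xupay ixc vnze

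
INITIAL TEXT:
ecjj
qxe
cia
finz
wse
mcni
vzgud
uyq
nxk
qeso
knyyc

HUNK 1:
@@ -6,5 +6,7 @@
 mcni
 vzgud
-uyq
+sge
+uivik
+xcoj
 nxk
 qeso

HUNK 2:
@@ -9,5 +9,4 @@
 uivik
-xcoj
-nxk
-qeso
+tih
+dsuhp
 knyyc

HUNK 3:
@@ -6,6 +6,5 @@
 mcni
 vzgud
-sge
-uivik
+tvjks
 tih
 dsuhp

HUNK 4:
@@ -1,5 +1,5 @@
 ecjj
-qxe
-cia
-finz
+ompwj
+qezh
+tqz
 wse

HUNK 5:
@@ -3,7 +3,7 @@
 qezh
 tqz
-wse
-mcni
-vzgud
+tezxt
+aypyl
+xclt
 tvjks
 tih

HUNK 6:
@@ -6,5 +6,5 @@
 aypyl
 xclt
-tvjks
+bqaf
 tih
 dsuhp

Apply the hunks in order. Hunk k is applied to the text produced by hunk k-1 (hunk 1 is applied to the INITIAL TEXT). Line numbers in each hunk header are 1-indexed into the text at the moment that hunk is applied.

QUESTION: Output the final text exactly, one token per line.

Hunk 1: at line 6 remove [uyq] add [sge,uivik,xcoj] -> 13 lines: ecjj qxe cia finz wse mcni vzgud sge uivik xcoj nxk qeso knyyc
Hunk 2: at line 9 remove [xcoj,nxk,qeso] add [tih,dsuhp] -> 12 lines: ecjj qxe cia finz wse mcni vzgud sge uivik tih dsuhp knyyc
Hunk 3: at line 6 remove [sge,uivik] add [tvjks] -> 11 lines: ecjj qxe cia finz wse mcni vzgud tvjks tih dsuhp knyyc
Hunk 4: at line 1 remove [qxe,cia,finz] add [ompwj,qezh,tqz] -> 11 lines: ecjj ompwj qezh tqz wse mcni vzgud tvjks tih dsuhp knyyc
Hunk 5: at line 3 remove [wse,mcni,vzgud] add [tezxt,aypyl,xclt] -> 11 lines: ecjj ompwj qezh tqz tezxt aypyl xclt tvjks tih dsuhp knyyc
Hunk 6: at line 6 remove [tvjks] add [bqaf] -> 11 lines: ecjj ompwj qezh tqz tezxt aypyl xclt bqaf tih dsuhp knyyc

Answer: ecjj
ompwj
qezh
tqz
tezxt
aypyl
xclt
bqaf
tih
dsuhp
knyyc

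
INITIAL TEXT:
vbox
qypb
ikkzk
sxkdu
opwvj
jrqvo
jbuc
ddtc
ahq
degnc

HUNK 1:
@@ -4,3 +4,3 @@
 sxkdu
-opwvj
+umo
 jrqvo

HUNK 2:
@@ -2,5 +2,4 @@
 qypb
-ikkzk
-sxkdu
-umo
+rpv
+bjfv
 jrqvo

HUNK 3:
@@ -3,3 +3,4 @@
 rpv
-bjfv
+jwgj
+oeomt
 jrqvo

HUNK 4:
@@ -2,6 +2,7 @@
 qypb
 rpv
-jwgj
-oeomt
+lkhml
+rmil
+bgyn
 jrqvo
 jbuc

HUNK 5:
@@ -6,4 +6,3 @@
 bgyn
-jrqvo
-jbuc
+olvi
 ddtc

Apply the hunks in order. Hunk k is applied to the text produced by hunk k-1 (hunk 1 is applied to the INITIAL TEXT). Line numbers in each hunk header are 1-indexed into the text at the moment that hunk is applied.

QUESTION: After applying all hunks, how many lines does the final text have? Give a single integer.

Hunk 1: at line 4 remove [opwvj] add [umo] -> 10 lines: vbox qypb ikkzk sxkdu umo jrqvo jbuc ddtc ahq degnc
Hunk 2: at line 2 remove [ikkzk,sxkdu,umo] add [rpv,bjfv] -> 9 lines: vbox qypb rpv bjfv jrqvo jbuc ddtc ahq degnc
Hunk 3: at line 3 remove [bjfv] add [jwgj,oeomt] -> 10 lines: vbox qypb rpv jwgj oeomt jrqvo jbuc ddtc ahq degnc
Hunk 4: at line 2 remove [jwgj,oeomt] add [lkhml,rmil,bgyn] -> 11 lines: vbox qypb rpv lkhml rmil bgyn jrqvo jbuc ddtc ahq degnc
Hunk 5: at line 6 remove [jrqvo,jbuc] add [olvi] -> 10 lines: vbox qypb rpv lkhml rmil bgyn olvi ddtc ahq degnc
Final line count: 10

Answer: 10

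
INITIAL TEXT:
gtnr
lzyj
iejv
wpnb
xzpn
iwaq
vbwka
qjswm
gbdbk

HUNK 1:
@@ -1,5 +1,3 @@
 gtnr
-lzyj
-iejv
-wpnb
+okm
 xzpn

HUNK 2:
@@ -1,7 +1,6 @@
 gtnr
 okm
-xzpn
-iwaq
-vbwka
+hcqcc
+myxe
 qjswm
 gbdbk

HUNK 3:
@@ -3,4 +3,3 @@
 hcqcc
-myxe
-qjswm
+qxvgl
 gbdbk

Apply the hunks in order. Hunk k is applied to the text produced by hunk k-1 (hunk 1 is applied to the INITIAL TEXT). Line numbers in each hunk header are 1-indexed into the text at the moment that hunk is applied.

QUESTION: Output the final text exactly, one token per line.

Answer: gtnr
okm
hcqcc
qxvgl
gbdbk

Derivation:
Hunk 1: at line 1 remove [lzyj,iejv,wpnb] add [okm] -> 7 lines: gtnr okm xzpn iwaq vbwka qjswm gbdbk
Hunk 2: at line 1 remove [xzpn,iwaq,vbwka] add [hcqcc,myxe] -> 6 lines: gtnr okm hcqcc myxe qjswm gbdbk
Hunk 3: at line 3 remove [myxe,qjswm] add [qxvgl] -> 5 lines: gtnr okm hcqcc qxvgl gbdbk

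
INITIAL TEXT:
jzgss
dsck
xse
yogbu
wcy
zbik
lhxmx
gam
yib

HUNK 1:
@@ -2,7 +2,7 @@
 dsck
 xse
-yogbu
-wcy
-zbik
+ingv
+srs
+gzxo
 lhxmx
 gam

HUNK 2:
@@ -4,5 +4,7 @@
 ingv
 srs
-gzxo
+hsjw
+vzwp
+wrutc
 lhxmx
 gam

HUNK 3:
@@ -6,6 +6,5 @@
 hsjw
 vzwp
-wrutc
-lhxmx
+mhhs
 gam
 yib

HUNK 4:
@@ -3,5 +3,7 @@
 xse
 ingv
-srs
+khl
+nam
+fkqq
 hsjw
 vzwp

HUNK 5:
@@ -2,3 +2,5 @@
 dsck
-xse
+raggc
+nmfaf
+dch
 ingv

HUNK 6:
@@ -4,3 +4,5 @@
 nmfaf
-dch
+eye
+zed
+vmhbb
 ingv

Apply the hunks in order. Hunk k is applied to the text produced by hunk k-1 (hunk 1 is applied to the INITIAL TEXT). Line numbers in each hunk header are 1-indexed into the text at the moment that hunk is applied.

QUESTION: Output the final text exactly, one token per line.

Answer: jzgss
dsck
raggc
nmfaf
eye
zed
vmhbb
ingv
khl
nam
fkqq
hsjw
vzwp
mhhs
gam
yib

Derivation:
Hunk 1: at line 2 remove [yogbu,wcy,zbik] add [ingv,srs,gzxo] -> 9 lines: jzgss dsck xse ingv srs gzxo lhxmx gam yib
Hunk 2: at line 4 remove [gzxo] add [hsjw,vzwp,wrutc] -> 11 lines: jzgss dsck xse ingv srs hsjw vzwp wrutc lhxmx gam yib
Hunk 3: at line 6 remove [wrutc,lhxmx] add [mhhs] -> 10 lines: jzgss dsck xse ingv srs hsjw vzwp mhhs gam yib
Hunk 4: at line 3 remove [srs] add [khl,nam,fkqq] -> 12 lines: jzgss dsck xse ingv khl nam fkqq hsjw vzwp mhhs gam yib
Hunk 5: at line 2 remove [xse] add [raggc,nmfaf,dch] -> 14 lines: jzgss dsck raggc nmfaf dch ingv khl nam fkqq hsjw vzwp mhhs gam yib
Hunk 6: at line 4 remove [dch] add [eye,zed,vmhbb] -> 16 lines: jzgss dsck raggc nmfaf eye zed vmhbb ingv khl nam fkqq hsjw vzwp mhhs gam yib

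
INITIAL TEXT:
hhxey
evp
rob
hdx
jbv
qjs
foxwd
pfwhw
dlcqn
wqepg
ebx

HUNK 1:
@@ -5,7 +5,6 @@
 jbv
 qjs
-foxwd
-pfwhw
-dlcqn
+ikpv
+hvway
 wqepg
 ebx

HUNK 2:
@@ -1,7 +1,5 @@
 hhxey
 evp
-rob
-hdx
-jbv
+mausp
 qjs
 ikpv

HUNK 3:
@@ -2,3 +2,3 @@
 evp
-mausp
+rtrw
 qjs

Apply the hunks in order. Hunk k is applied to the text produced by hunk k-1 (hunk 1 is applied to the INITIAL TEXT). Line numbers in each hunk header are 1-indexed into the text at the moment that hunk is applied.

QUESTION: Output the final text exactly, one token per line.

Hunk 1: at line 5 remove [foxwd,pfwhw,dlcqn] add [ikpv,hvway] -> 10 lines: hhxey evp rob hdx jbv qjs ikpv hvway wqepg ebx
Hunk 2: at line 1 remove [rob,hdx,jbv] add [mausp] -> 8 lines: hhxey evp mausp qjs ikpv hvway wqepg ebx
Hunk 3: at line 2 remove [mausp] add [rtrw] -> 8 lines: hhxey evp rtrw qjs ikpv hvway wqepg ebx

Answer: hhxey
evp
rtrw
qjs
ikpv
hvway
wqepg
ebx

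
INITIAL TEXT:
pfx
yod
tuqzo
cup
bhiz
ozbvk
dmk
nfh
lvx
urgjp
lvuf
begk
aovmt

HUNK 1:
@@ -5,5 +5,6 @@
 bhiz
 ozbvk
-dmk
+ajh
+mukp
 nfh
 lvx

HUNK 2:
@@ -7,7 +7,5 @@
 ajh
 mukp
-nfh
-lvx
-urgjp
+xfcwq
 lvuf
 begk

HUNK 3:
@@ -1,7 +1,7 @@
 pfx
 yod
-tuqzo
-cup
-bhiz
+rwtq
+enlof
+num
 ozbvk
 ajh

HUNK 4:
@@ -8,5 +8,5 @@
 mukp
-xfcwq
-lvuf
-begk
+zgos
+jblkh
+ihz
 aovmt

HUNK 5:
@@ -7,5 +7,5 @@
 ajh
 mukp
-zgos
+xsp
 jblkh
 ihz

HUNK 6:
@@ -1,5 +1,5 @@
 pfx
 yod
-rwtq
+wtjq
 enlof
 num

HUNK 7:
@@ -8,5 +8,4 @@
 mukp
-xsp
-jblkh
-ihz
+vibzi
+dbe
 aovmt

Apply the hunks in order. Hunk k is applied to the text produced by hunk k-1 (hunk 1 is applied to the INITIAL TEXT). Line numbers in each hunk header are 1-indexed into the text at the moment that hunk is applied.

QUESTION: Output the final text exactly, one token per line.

Hunk 1: at line 5 remove [dmk] add [ajh,mukp] -> 14 lines: pfx yod tuqzo cup bhiz ozbvk ajh mukp nfh lvx urgjp lvuf begk aovmt
Hunk 2: at line 7 remove [nfh,lvx,urgjp] add [xfcwq] -> 12 lines: pfx yod tuqzo cup bhiz ozbvk ajh mukp xfcwq lvuf begk aovmt
Hunk 3: at line 1 remove [tuqzo,cup,bhiz] add [rwtq,enlof,num] -> 12 lines: pfx yod rwtq enlof num ozbvk ajh mukp xfcwq lvuf begk aovmt
Hunk 4: at line 8 remove [xfcwq,lvuf,begk] add [zgos,jblkh,ihz] -> 12 lines: pfx yod rwtq enlof num ozbvk ajh mukp zgos jblkh ihz aovmt
Hunk 5: at line 7 remove [zgos] add [xsp] -> 12 lines: pfx yod rwtq enlof num ozbvk ajh mukp xsp jblkh ihz aovmt
Hunk 6: at line 1 remove [rwtq] add [wtjq] -> 12 lines: pfx yod wtjq enlof num ozbvk ajh mukp xsp jblkh ihz aovmt
Hunk 7: at line 8 remove [xsp,jblkh,ihz] add [vibzi,dbe] -> 11 lines: pfx yod wtjq enlof num ozbvk ajh mukp vibzi dbe aovmt

Answer: pfx
yod
wtjq
enlof
num
ozbvk
ajh
mukp
vibzi
dbe
aovmt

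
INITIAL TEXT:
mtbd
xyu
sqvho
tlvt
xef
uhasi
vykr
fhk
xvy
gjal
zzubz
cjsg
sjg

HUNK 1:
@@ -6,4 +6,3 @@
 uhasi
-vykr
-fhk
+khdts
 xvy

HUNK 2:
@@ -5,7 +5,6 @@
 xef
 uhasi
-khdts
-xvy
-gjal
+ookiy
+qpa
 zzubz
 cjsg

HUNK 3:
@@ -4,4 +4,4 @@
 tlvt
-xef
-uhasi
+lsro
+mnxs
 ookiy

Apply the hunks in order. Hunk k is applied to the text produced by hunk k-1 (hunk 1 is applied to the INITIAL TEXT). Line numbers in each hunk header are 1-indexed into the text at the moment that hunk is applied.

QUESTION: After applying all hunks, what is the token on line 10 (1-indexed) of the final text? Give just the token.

Hunk 1: at line 6 remove [vykr,fhk] add [khdts] -> 12 lines: mtbd xyu sqvho tlvt xef uhasi khdts xvy gjal zzubz cjsg sjg
Hunk 2: at line 5 remove [khdts,xvy,gjal] add [ookiy,qpa] -> 11 lines: mtbd xyu sqvho tlvt xef uhasi ookiy qpa zzubz cjsg sjg
Hunk 3: at line 4 remove [xef,uhasi] add [lsro,mnxs] -> 11 lines: mtbd xyu sqvho tlvt lsro mnxs ookiy qpa zzubz cjsg sjg
Final line 10: cjsg

Answer: cjsg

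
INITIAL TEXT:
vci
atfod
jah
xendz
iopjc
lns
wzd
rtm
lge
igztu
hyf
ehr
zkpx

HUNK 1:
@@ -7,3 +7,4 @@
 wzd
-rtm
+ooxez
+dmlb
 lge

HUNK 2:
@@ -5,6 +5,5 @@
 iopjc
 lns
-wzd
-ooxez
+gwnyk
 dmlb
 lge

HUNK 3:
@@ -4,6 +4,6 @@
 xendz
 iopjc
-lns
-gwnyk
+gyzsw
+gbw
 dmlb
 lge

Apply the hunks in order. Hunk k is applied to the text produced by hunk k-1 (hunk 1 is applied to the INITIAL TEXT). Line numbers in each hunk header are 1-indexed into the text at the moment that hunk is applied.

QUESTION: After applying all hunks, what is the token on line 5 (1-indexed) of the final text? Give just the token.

Answer: iopjc

Derivation:
Hunk 1: at line 7 remove [rtm] add [ooxez,dmlb] -> 14 lines: vci atfod jah xendz iopjc lns wzd ooxez dmlb lge igztu hyf ehr zkpx
Hunk 2: at line 5 remove [wzd,ooxez] add [gwnyk] -> 13 lines: vci atfod jah xendz iopjc lns gwnyk dmlb lge igztu hyf ehr zkpx
Hunk 3: at line 4 remove [lns,gwnyk] add [gyzsw,gbw] -> 13 lines: vci atfod jah xendz iopjc gyzsw gbw dmlb lge igztu hyf ehr zkpx
Final line 5: iopjc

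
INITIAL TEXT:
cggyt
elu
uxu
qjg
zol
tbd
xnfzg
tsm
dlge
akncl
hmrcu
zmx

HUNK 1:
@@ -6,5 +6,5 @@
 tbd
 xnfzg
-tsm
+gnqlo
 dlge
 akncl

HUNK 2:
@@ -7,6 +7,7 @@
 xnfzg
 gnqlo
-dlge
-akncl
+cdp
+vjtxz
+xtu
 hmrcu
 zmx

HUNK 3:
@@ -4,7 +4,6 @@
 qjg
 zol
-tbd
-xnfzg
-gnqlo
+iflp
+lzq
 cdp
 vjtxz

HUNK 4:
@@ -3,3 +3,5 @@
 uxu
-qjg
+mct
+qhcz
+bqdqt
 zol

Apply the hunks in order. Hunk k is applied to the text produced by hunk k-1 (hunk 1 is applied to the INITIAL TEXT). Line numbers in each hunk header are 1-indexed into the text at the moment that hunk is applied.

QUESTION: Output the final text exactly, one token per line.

Hunk 1: at line 6 remove [tsm] add [gnqlo] -> 12 lines: cggyt elu uxu qjg zol tbd xnfzg gnqlo dlge akncl hmrcu zmx
Hunk 2: at line 7 remove [dlge,akncl] add [cdp,vjtxz,xtu] -> 13 lines: cggyt elu uxu qjg zol tbd xnfzg gnqlo cdp vjtxz xtu hmrcu zmx
Hunk 3: at line 4 remove [tbd,xnfzg,gnqlo] add [iflp,lzq] -> 12 lines: cggyt elu uxu qjg zol iflp lzq cdp vjtxz xtu hmrcu zmx
Hunk 4: at line 3 remove [qjg] add [mct,qhcz,bqdqt] -> 14 lines: cggyt elu uxu mct qhcz bqdqt zol iflp lzq cdp vjtxz xtu hmrcu zmx

Answer: cggyt
elu
uxu
mct
qhcz
bqdqt
zol
iflp
lzq
cdp
vjtxz
xtu
hmrcu
zmx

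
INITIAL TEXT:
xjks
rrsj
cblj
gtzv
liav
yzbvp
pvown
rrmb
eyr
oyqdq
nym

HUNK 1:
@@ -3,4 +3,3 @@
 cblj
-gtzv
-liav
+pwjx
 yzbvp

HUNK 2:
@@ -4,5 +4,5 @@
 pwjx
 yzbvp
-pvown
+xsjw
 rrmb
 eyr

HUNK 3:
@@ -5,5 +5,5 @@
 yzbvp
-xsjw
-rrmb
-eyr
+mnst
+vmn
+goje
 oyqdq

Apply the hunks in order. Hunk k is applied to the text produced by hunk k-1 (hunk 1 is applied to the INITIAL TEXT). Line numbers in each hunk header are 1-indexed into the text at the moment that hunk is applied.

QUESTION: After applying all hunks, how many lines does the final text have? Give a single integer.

Hunk 1: at line 3 remove [gtzv,liav] add [pwjx] -> 10 lines: xjks rrsj cblj pwjx yzbvp pvown rrmb eyr oyqdq nym
Hunk 2: at line 4 remove [pvown] add [xsjw] -> 10 lines: xjks rrsj cblj pwjx yzbvp xsjw rrmb eyr oyqdq nym
Hunk 3: at line 5 remove [xsjw,rrmb,eyr] add [mnst,vmn,goje] -> 10 lines: xjks rrsj cblj pwjx yzbvp mnst vmn goje oyqdq nym
Final line count: 10

Answer: 10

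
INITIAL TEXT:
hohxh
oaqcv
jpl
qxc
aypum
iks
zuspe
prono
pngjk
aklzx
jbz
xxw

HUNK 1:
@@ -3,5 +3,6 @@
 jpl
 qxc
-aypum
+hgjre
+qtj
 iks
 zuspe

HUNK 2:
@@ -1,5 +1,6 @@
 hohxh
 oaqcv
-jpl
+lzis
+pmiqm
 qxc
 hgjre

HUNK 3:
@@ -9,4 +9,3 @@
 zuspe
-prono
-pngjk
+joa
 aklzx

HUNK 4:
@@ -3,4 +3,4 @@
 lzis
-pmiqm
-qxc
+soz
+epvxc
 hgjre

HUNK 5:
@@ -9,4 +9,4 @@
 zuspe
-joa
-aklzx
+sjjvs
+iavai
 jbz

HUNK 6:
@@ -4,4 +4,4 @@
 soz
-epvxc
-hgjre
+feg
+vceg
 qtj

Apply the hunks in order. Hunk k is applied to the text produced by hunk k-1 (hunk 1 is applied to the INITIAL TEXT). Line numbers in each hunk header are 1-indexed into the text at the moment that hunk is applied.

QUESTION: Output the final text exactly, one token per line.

Hunk 1: at line 3 remove [aypum] add [hgjre,qtj] -> 13 lines: hohxh oaqcv jpl qxc hgjre qtj iks zuspe prono pngjk aklzx jbz xxw
Hunk 2: at line 1 remove [jpl] add [lzis,pmiqm] -> 14 lines: hohxh oaqcv lzis pmiqm qxc hgjre qtj iks zuspe prono pngjk aklzx jbz xxw
Hunk 3: at line 9 remove [prono,pngjk] add [joa] -> 13 lines: hohxh oaqcv lzis pmiqm qxc hgjre qtj iks zuspe joa aklzx jbz xxw
Hunk 4: at line 3 remove [pmiqm,qxc] add [soz,epvxc] -> 13 lines: hohxh oaqcv lzis soz epvxc hgjre qtj iks zuspe joa aklzx jbz xxw
Hunk 5: at line 9 remove [joa,aklzx] add [sjjvs,iavai] -> 13 lines: hohxh oaqcv lzis soz epvxc hgjre qtj iks zuspe sjjvs iavai jbz xxw
Hunk 6: at line 4 remove [epvxc,hgjre] add [feg,vceg] -> 13 lines: hohxh oaqcv lzis soz feg vceg qtj iks zuspe sjjvs iavai jbz xxw

Answer: hohxh
oaqcv
lzis
soz
feg
vceg
qtj
iks
zuspe
sjjvs
iavai
jbz
xxw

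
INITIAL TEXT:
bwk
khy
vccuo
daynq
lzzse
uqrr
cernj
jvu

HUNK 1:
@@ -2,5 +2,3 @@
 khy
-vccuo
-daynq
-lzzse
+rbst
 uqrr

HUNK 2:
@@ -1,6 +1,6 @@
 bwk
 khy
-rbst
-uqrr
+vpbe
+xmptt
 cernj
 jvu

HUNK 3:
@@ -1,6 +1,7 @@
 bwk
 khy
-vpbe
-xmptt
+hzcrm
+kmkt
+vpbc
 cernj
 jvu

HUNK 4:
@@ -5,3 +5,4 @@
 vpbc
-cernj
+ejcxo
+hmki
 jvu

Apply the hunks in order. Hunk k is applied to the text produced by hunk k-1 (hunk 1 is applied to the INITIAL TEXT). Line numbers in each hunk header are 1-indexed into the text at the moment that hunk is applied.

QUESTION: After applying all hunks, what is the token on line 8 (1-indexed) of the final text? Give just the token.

Answer: jvu

Derivation:
Hunk 1: at line 2 remove [vccuo,daynq,lzzse] add [rbst] -> 6 lines: bwk khy rbst uqrr cernj jvu
Hunk 2: at line 1 remove [rbst,uqrr] add [vpbe,xmptt] -> 6 lines: bwk khy vpbe xmptt cernj jvu
Hunk 3: at line 1 remove [vpbe,xmptt] add [hzcrm,kmkt,vpbc] -> 7 lines: bwk khy hzcrm kmkt vpbc cernj jvu
Hunk 4: at line 5 remove [cernj] add [ejcxo,hmki] -> 8 lines: bwk khy hzcrm kmkt vpbc ejcxo hmki jvu
Final line 8: jvu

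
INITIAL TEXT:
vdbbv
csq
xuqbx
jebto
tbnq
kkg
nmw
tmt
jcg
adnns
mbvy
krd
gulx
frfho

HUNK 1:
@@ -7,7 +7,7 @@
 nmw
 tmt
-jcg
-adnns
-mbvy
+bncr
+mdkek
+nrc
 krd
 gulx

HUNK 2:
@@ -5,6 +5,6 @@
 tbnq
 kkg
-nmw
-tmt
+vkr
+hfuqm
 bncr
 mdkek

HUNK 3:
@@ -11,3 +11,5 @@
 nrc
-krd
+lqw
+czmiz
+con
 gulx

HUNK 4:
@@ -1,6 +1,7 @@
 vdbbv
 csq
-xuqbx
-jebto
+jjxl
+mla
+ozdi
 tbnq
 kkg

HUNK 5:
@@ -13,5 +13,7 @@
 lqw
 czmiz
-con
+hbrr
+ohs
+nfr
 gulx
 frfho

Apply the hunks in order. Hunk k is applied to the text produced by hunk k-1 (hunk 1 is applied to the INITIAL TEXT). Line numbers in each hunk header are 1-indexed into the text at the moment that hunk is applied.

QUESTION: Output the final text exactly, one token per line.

Hunk 1: at line 7 remove [jcg,adnns,mbvy] add [bncr,mdkek,nrc] -> 14 lines: vdbbv csq xuqbx jebto tbnq kkg nmw tmt bncr mdkek nrc krd gulx frfho
Hunk 2: at line 5 remove [nmw,tmt] add [vkr,hfuqm] -> 14 lines: vdbbv csq xuqbx jebto tbnq kkg vkr hfuqm bncr mdkek nrc krd gulx frfho
Hunk 3: at line 11 remove [krd] add [lqw,czmiz,con] -> 16 lines: vdbbv csq xuqbx jebto tbnq kkg vkr hfuqm bncr mdkek nrc lqw czmiz con gulx frfho
Hunk 4: at line 1 remove [xuqbx,jebto] add [jjxl,mla,ozdi] -> 17 lines: vdbbv csq jjxl mla ozdi tbnq kkg vkr hfuqm bncr mdkek nrc lqw czmiz con gulx frfho
Hunk 5: at line 13 remove [con] add [hbrr,ohs,nfr] -> 19 lines: vdbbv csq jjxl mla ozdi tbnq kkg vkr hfuqm bncr mdkek nrc lqw czmiz hbrr ohs nfr gulx frfho

Answer: vdbbv
csq
jjxl
mla
ozdi
tbnq
kkg
vkr
hfuqm
bncr
mdkek
nrc
lqw
czmiz
hbrr
ohs
nfr
gulx
frfho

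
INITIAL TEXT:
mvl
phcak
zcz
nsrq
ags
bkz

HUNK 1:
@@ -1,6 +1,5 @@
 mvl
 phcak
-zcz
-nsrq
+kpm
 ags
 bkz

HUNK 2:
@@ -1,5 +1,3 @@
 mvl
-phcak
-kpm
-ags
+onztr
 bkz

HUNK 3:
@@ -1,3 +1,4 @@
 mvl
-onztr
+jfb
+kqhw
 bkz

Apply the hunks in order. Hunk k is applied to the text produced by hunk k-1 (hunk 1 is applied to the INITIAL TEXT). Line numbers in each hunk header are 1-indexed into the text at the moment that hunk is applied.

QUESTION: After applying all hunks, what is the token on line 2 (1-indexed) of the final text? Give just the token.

Hunk 1: at line 1 remove [zcz,nsrq] add [kpm] -> 5 lines: mvl phcak kpm ags bkz
Hunk 2: at line 1 remove [phcak,kpm,ags] add [onztr] -> 3 lines: mvl onztr bkz
Hunk 3: at line 1 remove [onztr] add [jfb,kqhw] -> 4 lines: mvl jfb kqhw bkz
Final line 2: jfb

Answer: jfb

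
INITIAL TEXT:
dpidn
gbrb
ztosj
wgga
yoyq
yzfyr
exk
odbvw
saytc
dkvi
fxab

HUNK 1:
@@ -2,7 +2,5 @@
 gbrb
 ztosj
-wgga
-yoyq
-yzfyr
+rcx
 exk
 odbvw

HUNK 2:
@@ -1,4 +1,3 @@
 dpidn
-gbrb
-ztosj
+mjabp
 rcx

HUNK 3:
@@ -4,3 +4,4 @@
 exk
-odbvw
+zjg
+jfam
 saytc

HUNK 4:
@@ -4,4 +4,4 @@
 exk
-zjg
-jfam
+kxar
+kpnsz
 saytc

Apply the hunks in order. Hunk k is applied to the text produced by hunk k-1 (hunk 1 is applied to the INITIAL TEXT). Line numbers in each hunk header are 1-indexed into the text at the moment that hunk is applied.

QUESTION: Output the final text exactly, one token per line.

Answer: dpidn
mjabp
rcx
exk
kxar
kpnsz
saytc
dkvi
fxab

Derivation:
Hunk 1: at line 2 remove [wgga,yoyq,yzfyr] add [rcx] -> 9 lines: dpidn gbrb ztosj rcx exk odbvw saytc dkvi fxab
Hunk 2: at line 1 remove [gbrb,ztosj] add [mjabp] -> 8 lines: dpidn mjabp rcx exk odbvw saytc dkvi fxab
Hunk 3: at line 4 remove [odbvw] add [zjg,jfam] -> 9 lines: dpidn mjabp rcx exk zjg jfam saytc dkvi fxab
Hunk 4: at line 4 remove [zjg,jfam] add [kxar,kpnsz] -> 9 lines: dpidn mjabp rcx exk kxar kpnsz saytc dkvi fxab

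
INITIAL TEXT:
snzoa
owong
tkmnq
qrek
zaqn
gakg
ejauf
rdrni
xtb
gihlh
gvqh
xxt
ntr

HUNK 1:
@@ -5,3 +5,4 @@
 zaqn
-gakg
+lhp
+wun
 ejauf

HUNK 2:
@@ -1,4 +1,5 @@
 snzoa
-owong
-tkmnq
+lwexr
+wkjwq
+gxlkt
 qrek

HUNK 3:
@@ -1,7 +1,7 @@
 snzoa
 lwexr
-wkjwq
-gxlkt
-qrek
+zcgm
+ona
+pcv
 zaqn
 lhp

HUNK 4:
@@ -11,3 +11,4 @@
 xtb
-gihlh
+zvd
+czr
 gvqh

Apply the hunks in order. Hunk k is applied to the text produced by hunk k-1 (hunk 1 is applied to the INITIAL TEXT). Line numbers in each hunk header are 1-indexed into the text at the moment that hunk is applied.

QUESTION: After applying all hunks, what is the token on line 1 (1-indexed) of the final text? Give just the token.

Hunk 1: at line 5 remove [gakg] add [lhp,wun] -> 14 lines: snzoa owong tkmnq qrek zaqn lhp wun ejauf rdrni xtb gihlh gvqh xxt ntr
Hunk 2: at line 1 remove [owong,tkmnq] add [lwexr,wkjwq,gxlkt] -> 15 lines: snzoa lwexr wkjwq gxlkt qrek zaqn lhp wun ejauf rdrni xtb gihlh gvqh xxt ntr
Hunk 3: at line 1 remove [wkjwq,gxlkt,qrek] add [zcgm,ona,pcv] -> 15 lines: snzoa lwexr zcgm ona pcv zaqn lhp wun ejauf rdrni xtb gihlh gvqh xxt ntr
Hunk 4: at line 11 remove [gihlh] add [zvd,czr] -> 16 lines: snzoa lwexr zcgm ona pcv zaqn lhp wun ejauf rdrni xtb zvd czr gvqh xxt ntr
Final line 1: snzoa

Answer: snzoa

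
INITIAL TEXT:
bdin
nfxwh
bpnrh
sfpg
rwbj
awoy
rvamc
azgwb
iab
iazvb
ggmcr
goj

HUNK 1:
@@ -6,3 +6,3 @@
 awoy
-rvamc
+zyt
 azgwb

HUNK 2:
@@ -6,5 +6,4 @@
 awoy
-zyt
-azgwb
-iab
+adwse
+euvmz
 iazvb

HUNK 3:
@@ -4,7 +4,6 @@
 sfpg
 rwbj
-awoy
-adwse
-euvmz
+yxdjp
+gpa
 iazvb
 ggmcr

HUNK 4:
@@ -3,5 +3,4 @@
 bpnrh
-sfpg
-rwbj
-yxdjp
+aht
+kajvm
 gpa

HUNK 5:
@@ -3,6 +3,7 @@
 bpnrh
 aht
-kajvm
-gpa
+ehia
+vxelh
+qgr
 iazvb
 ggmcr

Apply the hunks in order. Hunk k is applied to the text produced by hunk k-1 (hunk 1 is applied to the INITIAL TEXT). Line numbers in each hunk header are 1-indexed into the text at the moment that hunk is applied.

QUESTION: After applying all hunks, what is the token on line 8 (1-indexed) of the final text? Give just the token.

Answer: iazvb

Derivation:
Hunk 1: at line 6 remove [rvamc] add [zyt] -> 12 lines: bdin nfxwh bpnrh sfpg rwbj awoy zyt azgwb iab iazvb ggmcr goj
Hunk 2: at line 6 remove [zyt,azgwb,iab] add [adwse,euvmz] -> 11 lines: bdin nfxwh bpnrh sfpg rwbj awoy adwse euvmz iazvb ggmcr goj
Hunk 3: at line 4 remove [awoy,adwse,euvmz] add [yxdjp,gpa] -> 10 lines: bdin nfxwh bpnrh sfpg rwbj yxdjp gpa iazvb ggmcr goj
Hunk 4: at line 3 remove [sfpg,rwbj,yxdjp] add [aht,kajvm] -> 9 lines: bdin nfxwh bpnrh aht kajvm gpa iazvb ggmcr goj
Hunk 5: at line 3 remove [kajvm,gpa] add [ehia,vxelh,qgr] -> 10 lines: bdin nfxwh bpnrh aht ehia vxelh qgr iazvb ggmcr goj
Final line 8: iazvb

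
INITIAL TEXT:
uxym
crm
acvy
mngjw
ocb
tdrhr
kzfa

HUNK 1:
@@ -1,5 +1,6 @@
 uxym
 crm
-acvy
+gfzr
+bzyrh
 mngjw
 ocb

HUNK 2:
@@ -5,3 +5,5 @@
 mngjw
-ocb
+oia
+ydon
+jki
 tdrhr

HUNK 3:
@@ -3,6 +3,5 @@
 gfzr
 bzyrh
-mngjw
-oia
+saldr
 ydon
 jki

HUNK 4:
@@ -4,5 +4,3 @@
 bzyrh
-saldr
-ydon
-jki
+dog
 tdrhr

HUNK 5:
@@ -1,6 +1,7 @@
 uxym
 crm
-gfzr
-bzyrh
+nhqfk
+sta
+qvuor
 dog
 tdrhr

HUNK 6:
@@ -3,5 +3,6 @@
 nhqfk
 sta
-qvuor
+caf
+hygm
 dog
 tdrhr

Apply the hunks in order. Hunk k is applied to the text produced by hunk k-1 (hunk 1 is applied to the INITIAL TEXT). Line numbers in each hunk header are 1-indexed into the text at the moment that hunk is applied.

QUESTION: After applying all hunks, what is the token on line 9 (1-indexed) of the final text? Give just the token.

Hunk 1: at line 1 remove [acvy] add [gfzr,bzyrh] -> 8 lines: uxym crm gfzr bzyrh mngjw ocb tdrhr kzfa
Hunk 2: at line 5 remove [ocb] add [oia,ydon,jki] -> 10 lines: uxym crm gfzr bzyrh mngjw oia ydon jki tdrhr kzfa
Hunk 3: at line 3 remove [mngjw,oia] add [saldr] -> 9 lines: uxym crm gfzr bzyrh saldr ydon jki tdrhr kzfa
Hunk 4: at line 4 remove [saldr,ydon,jki] add [dog] -> 7 lines: uxym crm gfzr bzyrh dog tdrhr kzfa
Hunk 5: at line 1 remove [gfzr,bzyrh] add [nhqfk,sta,qvuor] -> 8 lines: uxym crm nhqfk sta qvuor dog tdrhr kzfa
Hunk 6: at line 3 remove [qvuor] add [caf,hygm] -> 9 lines: uxym crm nhqfk sta caf hygm dog tdrhr kzfa
Final line 9: kzfa

Answer: kzfa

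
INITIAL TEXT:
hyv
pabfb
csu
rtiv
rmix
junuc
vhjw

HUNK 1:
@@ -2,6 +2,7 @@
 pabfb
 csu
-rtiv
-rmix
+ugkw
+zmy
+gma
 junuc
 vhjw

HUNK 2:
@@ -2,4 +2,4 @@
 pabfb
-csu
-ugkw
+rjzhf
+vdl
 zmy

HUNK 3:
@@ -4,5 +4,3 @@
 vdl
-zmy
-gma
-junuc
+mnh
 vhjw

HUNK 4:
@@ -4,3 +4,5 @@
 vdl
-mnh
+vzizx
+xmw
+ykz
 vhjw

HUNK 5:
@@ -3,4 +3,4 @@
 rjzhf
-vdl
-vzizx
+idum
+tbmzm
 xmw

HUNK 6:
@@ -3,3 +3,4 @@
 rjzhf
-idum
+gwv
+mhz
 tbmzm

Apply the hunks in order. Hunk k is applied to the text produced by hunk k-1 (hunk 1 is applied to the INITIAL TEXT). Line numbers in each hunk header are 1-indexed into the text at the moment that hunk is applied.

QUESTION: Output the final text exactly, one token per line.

Hunk 1: at line 2 remove [rtiv,rmix] add [ugkw,zmy,gma] -> 8 lines: hyv pabfb csu ugkw zmy gma junuc vhjw
Hunk 2: at line 2 remove [csu,ugkw] add [rjzhf,vdl] -> 8 lines: hyv pabfb rjzhf vdl zmy gma junuc vhjw
Hunk 3: at line 4 remove [zmy,gma,junuc] add [mnh] -> 6 lines: hyv pabfb rjzhf vdl mnh vhjw
Hunk 4: at line 4 remove [mnh] add [vzizx,xmw,ykz] -> 8 lines: hyv pabfb rjzhf vdl vzizx xmw ykz vhjw
Hunk 5: at line 3 remove [vdl,vzizx] add [idum,tbmzm] -> 8 lines: hyv pabfb rjzhf idum tbmzm xmw ykz vhjw
Hunk 6: at line 3 remove [idum] add [gwv,mhz] -> 9 lines: hyv pabfb rjzhf gwv mhz tbmzm xmw ykz vhjw

Answer: hyv
pabfb
rjzhf
gwv
mhz
tbmzm
xmw
ykz
vhjw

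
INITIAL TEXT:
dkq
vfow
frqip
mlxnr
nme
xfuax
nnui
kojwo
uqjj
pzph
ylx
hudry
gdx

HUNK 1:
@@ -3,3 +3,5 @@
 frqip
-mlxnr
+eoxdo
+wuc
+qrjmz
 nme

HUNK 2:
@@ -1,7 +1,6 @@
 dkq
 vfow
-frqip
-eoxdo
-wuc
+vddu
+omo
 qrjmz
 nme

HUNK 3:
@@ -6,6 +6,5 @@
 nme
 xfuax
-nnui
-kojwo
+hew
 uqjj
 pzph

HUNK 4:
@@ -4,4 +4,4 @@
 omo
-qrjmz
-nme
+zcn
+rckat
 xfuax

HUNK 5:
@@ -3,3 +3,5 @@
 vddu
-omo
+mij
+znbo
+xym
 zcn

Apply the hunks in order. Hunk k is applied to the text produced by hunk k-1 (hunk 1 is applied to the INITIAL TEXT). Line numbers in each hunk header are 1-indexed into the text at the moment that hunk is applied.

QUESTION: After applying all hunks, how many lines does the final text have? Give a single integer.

Hunk 1: at line 3 remove [mlxnr] add [eoxdo,wuc,qrjmz] -> 15 lines: dkq vfow frqip eoxdo wuc qrjmz nme xfuax nnui kojwo uqjj pzph ylx hudry gdx
Hunk 2: at line 1 remove [frqip,eoxdo,wuc] add [vddu,omo] -> 14 lines: dkq vfow vddu omo qrjmz nme xfuax nnui kojwo uqjj pzph ylx hudry gdx
Hunk 3: at line 6 remove [nnui,kojwo] add [hew] -> 13 lines: dkq vfow vddu omo qrjmz nme xfuax hew uqjj pzph ylx hudry gdx
Hunk 4: at line 4 remove [qrjmz,nme] add [zcn,rckat] -> 13 lines: dkq vfow vddu omo zcn rckat xfuax hew uqjj pzph ylx hudry gdx
Hunk 5: at line 3 remove [omo] add [mij,znbo,xym] -> 15 lines: dkq vfow vddu mij znbo xym zcn rckat xfuax hew uqjj pzph ylx hudry gdx
Final line count: 15

Answer: 15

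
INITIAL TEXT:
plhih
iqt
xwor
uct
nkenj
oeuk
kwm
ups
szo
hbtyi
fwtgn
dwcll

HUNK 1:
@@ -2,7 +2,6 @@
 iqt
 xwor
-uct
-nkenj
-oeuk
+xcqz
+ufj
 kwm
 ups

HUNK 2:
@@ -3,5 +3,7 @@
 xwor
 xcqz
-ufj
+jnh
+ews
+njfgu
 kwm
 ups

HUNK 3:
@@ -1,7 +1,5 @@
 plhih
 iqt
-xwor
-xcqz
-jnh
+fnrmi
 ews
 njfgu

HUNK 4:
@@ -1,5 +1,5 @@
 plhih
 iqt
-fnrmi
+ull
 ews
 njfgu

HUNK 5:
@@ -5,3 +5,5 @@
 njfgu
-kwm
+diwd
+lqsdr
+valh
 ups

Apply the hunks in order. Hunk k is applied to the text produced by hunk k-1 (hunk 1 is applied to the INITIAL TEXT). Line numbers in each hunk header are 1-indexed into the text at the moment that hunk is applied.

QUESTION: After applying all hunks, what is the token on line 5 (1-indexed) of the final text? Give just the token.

Answer: njfgu

Derivation:
Hunk 1: at line 2 remove [uct,nkenj,oeuk] add [xcqz,ufj] -> 11 lines: plhih iqt xwor xcqz ufj kwm ups szo hbtyi fwtgn dwcll
Hunk 2: at line 3 remove [ufj] add [jnh,ews,njfgu] -> 13 lines: plhih iqt xwor xcqz jnh ews njfgu kwm ups szo hbtyi fwtgn dwcll
Hunk 3: at line 1 remove [xwor,xcqz,jnh] add [fnrmi] -> 11 lines: plhih iqt fnrmi ews njfgu kwm ups szo hbtyi fwtgn dwcll
Hunk 4: at line 1 remove [fnrmi] add [ull] -> 11 lines: plhih iqt ull ews njfgu kwm ups szo hbtyi fwtgn dwcll
Hunk 5: at line 5 remove [kwm] add [diwd,lqsdr,valh] -> 13 lines: plhih iqt ull ews njfgu diwd lqsdr valh ups szo hbtyi fwtgn dwcll
Final line 5: njfgu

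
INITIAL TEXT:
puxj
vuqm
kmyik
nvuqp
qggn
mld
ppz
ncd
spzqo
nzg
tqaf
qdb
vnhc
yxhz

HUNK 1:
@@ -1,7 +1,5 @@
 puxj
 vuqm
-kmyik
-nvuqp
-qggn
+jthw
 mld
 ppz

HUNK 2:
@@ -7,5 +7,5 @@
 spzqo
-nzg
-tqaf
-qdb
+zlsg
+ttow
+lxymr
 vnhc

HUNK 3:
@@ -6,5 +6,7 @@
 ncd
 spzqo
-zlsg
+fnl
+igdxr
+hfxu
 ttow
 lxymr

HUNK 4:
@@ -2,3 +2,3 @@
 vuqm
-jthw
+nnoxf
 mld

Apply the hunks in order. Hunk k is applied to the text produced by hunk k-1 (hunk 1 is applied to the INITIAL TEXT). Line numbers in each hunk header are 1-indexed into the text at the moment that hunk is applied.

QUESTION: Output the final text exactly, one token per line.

Hunk 1: at line 1 remove [kmyik,nvuqp,qggn] add [jthw] -> 12 lines: puxj vuqm jthw mld ppz ncd spzqo nzg tqaf qdb vnhc yxhz
Hunk 2: at line 7 remove [nzg,tqaf,qdb] add [zlsg,ttow,lxymr] -> 12 lines: puxj vuqm jthw mld ppz ncd spzqo zlsg ttow lxymr vnhc yxhz
Hunk 3: at line 6 remove [zlsg] add [fnl,igdxr,hfxu] -> 14 lines: puxj vuqm jthw mld ppz ncd spzqo fnl igdxr hfxu ttow lxymr vnhc yxhz
Hunk 4: at line 2 remove [jthw] add [nnoxf] -> 14 lines: puxj vuqm nnoxf mld ppz ncd spzqo fnl igdxr hfxu ttow lxymr vnhc yxhz

Answer: puxj
vuqm
nnoxf
mld
ppz
ncd
spzqo
fnl
igdxr
hfxu
ttow
lxymr
vnhc
yxhz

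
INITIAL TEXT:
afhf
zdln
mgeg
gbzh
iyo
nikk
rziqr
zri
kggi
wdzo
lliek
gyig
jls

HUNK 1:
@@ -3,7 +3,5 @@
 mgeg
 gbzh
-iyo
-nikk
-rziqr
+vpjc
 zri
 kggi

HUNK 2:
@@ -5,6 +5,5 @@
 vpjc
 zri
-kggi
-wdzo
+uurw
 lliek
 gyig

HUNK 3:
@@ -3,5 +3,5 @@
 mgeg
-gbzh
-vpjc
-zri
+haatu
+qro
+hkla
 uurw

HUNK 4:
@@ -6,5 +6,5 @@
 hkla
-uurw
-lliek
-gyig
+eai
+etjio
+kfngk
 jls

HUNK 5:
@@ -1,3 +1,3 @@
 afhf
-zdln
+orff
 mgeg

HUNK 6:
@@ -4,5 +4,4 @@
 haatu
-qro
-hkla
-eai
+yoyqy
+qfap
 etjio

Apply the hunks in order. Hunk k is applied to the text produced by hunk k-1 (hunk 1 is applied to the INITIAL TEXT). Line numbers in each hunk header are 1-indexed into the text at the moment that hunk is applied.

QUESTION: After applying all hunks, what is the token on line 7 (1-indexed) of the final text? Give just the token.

Hunk 1: at line 3 remove [iyo,nikk,rziqr] add [vpjc] -> 11 lines: afhf zdln mgeg gbzh vpjc zri kggi wdzo lliek gyig jls
Hunk 2: at line 5 remove [kggi,wdzo] add [uurw] -> 10 lines: afhf zdln mgeg gbzh vpjc zri uurw lliek gyig jls
Hunk 3: at line 3 remove [gbzh,vpjc,zri] add [haatu,qro,hkla] -> 10 lines: afhf zdln mgeg haatu qro hkla uurw lliek gyig jls
Hunk 4: at line 6 remove [uurw,lliek,gyig] add [eai,etjio,kfngk] -> 10 lines: afhf zdln mgeg haatu qro hkla eai etjio kfngk jls
Hunk 5: at line 1 remove [zdln] add [orff] -> 10 lines: afhf orff mgeg haatu qro hkla eai etjio kfngk jls
Hunk 6: at line 4 remove [qro,hkla,eai] add [yoyqy,qfap] -> 9 lines: afhf orff mgeg haatu yoyqy qfap etjio kfngk jls
Final line 7: etjio

Answer: etjio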